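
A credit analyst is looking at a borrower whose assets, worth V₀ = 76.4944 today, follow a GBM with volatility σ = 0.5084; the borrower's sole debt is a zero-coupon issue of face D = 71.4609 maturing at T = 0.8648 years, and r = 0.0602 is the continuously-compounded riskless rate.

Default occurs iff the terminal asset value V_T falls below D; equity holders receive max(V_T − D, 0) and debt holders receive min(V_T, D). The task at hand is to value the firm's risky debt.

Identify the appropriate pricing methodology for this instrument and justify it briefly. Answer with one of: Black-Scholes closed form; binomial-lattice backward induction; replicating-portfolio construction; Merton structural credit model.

Key observation: assets follow a GBM and default happens iff V_T < 71.4609; valuing claims on that split (equity as a call, risky debt as the residual) is the structural model's definition.

framework: Merton structural credit model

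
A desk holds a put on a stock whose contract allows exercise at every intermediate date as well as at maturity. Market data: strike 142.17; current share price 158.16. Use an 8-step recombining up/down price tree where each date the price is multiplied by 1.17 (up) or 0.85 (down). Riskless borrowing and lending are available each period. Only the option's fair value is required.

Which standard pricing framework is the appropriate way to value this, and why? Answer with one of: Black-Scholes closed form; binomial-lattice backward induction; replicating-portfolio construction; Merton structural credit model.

framework: binomial-lattice backward induction

Key observation: the put (strike 142.17 on spot 158.16) is American-style on a 8-step discrete price model, so the early-exercise decision at every node requires stepwise backward valuation — a closed form cannot price the exercise right.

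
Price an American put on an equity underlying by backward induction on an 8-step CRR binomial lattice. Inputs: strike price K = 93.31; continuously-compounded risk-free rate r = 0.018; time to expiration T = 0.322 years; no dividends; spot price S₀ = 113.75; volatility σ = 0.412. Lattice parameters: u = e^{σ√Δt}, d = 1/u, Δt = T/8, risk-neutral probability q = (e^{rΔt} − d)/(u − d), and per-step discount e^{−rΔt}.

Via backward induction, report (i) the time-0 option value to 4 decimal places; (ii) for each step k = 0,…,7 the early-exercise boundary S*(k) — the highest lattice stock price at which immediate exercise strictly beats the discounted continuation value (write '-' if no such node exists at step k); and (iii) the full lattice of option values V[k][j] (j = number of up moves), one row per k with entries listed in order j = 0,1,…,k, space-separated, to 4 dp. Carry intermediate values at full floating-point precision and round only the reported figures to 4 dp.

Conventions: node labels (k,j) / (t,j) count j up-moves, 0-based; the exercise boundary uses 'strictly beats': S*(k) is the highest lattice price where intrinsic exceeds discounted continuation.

params: Δt=0.04025 u=1.08617 d=0.92067 q=0.48373 e^(-rΔt)=0.99928
t_8 payoffs: 34.5920 24.0366 11.5838 0.0000 0.0000 0.0000 0.0000 0.0000 0.0000
t_7: node(7,0) S=63.7777 payoff=29.5323 vs cont=29.4647 → 29.5323 [stop]  node(7,1) S=75.2426 payoff=18.0674 vs cont=17.9998 → 18.0674 [stop]  node(7,2) S=88.7685 payoff=4.5415 vs cont=5.9761 → 5.9761 [wait]  node(7,3) S=104.7258 payoff=0.0000 vs cont=0.0000 → 0.0000 [wait]  node(7,4) S=123.5518 payoff=0.0000 vs cont=0.0000 → 0.0000 [wait]  node(7,5) S=145.7619 payoff=0.0000 vs cont=0.0000 → 0.0000 [wait]  node(7,6) S=171.9646 payoff=0.0000 vs cont=0.0000 → 0.0000 [wait]  node(7,7) S=202.8776 payoff=0.0000 vs cont=0.0000 → 0.0000 [wait]  ⇒ S*(7)=75.2426
t_6: node(6,0) S=69.2734 payoff=24.0366 vs cont=23.9691 → 24.0366 [stop]  node(6,1) S=81.7262 payoff=11.5838 vs cont=12.2097 → 12.2097 [wait]  node(6,2) S=96.4176 payoff=0.0000 vs cont=3.0831 → 3.0831 [wait]  node(6,3) S=113.7500 payoff=0.0000 vs cont=0.0000 → 0.0000 [wait]  node(6,4) S=134.1981 payoff=0.0000 vs cont=0.0000 → 0.0000 [wait]  node(6,5) S=158.3221 payoff=0.0000 vs cont=0.0000 → 0.0000 [wait]  node(6,6) S=186.7827 payoff=0.0000 vs cont=0.0000 → 0.0000 [wait]  ⇒ S*(6)=69.2734
t_5: node(5,0) S=75.2426 payoff=18.0674 vs cont=18.3023 → 18.3023 [wait]  node(5,1) S=88.7685 payoff=4.5415 vs cont=7.7892 → 7.7892 [wait]  node(5,2) S=104.7258 payoff=0.0000 vs cont=1.5905 → 1.5905 [wait]  node(5,3) S=123.5518 payoff=0.0000 vs cont=0.0000 → 0.0000 [wait]  node(5,4) S=145.7619 payoff=0.0000 vs cont=0.0000 → 0.0000 [wait]  node(5,5) S=171.9646 payoff=0.0000 vs cont=0.0000 → 0.0000 [wait]  ⇒ S*(5)=-
t_4: node(4,0) S=81.7262 payoff=11.5838 vs cont=13.2073 → 13.2073 [wait]  node(4,1) S=96.4176 payoff=0.0000 vs cont=4.7873 → 4.7873 [wait]  node(4,2) S=113.7500 payoff=0.0000 vs cont=0.8206 → 0.8206 [wait]  node(4,3) S=134.1981 payoff=0.0000 vs cont=0.0000 → 0.0000 [wait]  node(4,4) S=158.3221 payoff=0.0000 vs cont=0.0000 → 0.0000 [wait]  ⇒ S*(4)=-
t_3: node(3,0) S=88.7685 payoff=4.5415 vs cont=9.1277 → 9.1277 [wait]  node(3,1) S=104.7258 payoff=0.0000 vs cont=2.8664 → 2.8664 [wait]  node(3,2) S=123.5518 payoff=0.0000 vs cont=0.4233 → 0.4233 [wait]  node(3,3) S=145.7619 payoff=0.0000 vs cont=0.0000 → 0.0000 [wait]  ⇒ S*(3)=-
t_2: node(2,0) S=96.4176 payoff=0.0000 vs cont=6.0945 → 6.0945 [wait]  node(2,1) S=113.7500 payoff=0.0000 vs cont=1.6834 → 1.6834 [wait]  node(2,2) S=134.1981 payoff=0.0000 vs cont=0.2184 → 0.2184 [wait]  ⇒ S*(2)=-
t_1: node(1,0) S=104.7258 payoff=0.0000 vs cont=3.9579 → 3.9579 [wait]  node(1,1) S=123.5518 payoff=0.0000 vs cont=0.9740 → 0.9740 [wait]  ⇒ S*(1)=-
t_0: node(0,0) S=113.7500 payoff=0.0000 vs cont=2.5127 → 2.5127 [wait]  ⇒ S*(0)=-

price = 2.5127
boundary = - - - - - - 69.2734 75.2426
tree:
2.5127
3.9579 0.9740
6.0945 1.6834 0.2184
9.1277 2.8664 0.4233 0.0000
13.2073 4.7873 0.8206 0.0000 0.0000
18.3023 7.7892 1.5905 0.0000 0.0000 0.0000
24.0366 12.2097 3.0831 0.0000 0.0000 0.0000 0.0000
29.5323 18.0674 5.9761 0.0000 0.0000 0.0000 0.0000 0.0000
34.5920 24.0366 11.5838 0.0000 0.0000 0.0000 0.0000 0.0000 0.0000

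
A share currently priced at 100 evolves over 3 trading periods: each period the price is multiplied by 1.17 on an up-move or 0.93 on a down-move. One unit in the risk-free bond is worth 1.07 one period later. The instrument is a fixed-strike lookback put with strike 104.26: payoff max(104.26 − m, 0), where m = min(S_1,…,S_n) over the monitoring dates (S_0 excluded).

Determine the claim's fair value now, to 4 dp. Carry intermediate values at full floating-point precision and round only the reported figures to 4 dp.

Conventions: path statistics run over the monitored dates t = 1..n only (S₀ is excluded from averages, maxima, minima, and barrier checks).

Under the martingale measure an up-move has probability p* = 0.5833; value the claim as the probability-weighted average of per-path payoffs, discounted 3 periods at R = 1.07.
Enumerate all 2^3 = 8 price paths (U = up ×1.17, D = down ×0.93); each path with k up-moves has probability p*^k·(1−p*)^(3−k).
DDD: m=80.4357, payoff=23.8243, prob=0.072338
UDD: m=101.1933, payoff=3.0667, prob=0.101273
DUD: m=93.0000, payoff=11.2600, prob=0.101273
UUD: m=117.0000, payoff=0.0000, prob=0.141782
DDU: m=86.4900, payoff=17.7700, prob=0.101273
UDU: m=108.8100, payoff=0.0000, prob=0.141782
DUU: m=93.0000, payoff=11.2600, prob=0.141782
UUU: m=117.0000, payoff=0.0000, prob=0.198495
Price = Σ prob·payoff / R^3 = 6.570405 / 1.225043 = 5.3634

price = 5.3634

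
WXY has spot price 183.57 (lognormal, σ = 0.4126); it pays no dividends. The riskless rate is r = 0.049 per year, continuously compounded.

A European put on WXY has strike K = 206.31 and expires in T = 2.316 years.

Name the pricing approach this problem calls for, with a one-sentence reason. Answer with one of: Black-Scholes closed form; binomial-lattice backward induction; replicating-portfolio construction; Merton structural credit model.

framework: Black-Scholes closed form

Key observation: a European-exercise option on WXY struck at 206.31 — a GBM underlying with constant parameters — admits an analytic price: the data contain no early exercise, no discrete tree, no debt structure.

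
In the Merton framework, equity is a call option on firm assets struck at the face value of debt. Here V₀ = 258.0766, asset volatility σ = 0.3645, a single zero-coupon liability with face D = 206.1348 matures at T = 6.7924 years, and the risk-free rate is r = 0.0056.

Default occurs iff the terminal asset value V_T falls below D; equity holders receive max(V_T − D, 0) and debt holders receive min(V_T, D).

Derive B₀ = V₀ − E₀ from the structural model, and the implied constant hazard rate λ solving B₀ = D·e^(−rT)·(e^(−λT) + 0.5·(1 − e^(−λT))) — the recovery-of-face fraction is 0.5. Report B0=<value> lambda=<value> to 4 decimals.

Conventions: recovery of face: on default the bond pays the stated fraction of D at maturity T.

With assets at 258.0766 and a single debt payment of 206.1348 at 6.7924 years:
d₁ = [ln(V₀/D) + (r + σ²/2)T] / (σ√T)
   = [ln(258.0766/206.1348) + (0.0056 + 0.5·0.3645²)·6.7924] / (0.3645·√6.7924)
   = [0.224726 + 0.489257] / 0.949968 = 0.751587
d₂ = d₁ − σ√T = 0.751587 − 0.949968 = -0.198382
N(d₁) = 0.773850,  N(d₂) = 0.421373,  e^(−rT) = 0.962677
E₀ = V₀·N(d₁) − D·e^(−rT)·N(d₂)
   = 258.0766·0.773850 − 206.1348·0.962677·0.421373 = 116.094812
B₀ = V₀ − E₀ = 258.0766 − 116.094812 = 141.981788
e^(−λT) = (B₀·e^(rT)/D − 0.5)/(1 − 0.5) = (141.9818·1.038770/206.1348 − 0.5)/0.5 = 0.43097092
λ = −ln(0.43097092)/6.7924 = 0.123920

B0=141.9818 lambda=0.1239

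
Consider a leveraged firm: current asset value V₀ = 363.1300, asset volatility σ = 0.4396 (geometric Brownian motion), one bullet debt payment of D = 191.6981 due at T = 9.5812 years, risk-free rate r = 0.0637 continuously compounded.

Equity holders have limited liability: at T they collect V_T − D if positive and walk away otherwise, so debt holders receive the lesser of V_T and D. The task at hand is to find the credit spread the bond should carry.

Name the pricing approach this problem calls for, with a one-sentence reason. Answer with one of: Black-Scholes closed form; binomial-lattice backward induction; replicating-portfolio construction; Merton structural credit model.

Key observation: the data describe a firm's assets (V₀ = 363.1300, GBM) and a single zero-coupon debt of face 191.6981, so credit quantities follow from equity-as-call in the structural model.

framework: Merton structural credit model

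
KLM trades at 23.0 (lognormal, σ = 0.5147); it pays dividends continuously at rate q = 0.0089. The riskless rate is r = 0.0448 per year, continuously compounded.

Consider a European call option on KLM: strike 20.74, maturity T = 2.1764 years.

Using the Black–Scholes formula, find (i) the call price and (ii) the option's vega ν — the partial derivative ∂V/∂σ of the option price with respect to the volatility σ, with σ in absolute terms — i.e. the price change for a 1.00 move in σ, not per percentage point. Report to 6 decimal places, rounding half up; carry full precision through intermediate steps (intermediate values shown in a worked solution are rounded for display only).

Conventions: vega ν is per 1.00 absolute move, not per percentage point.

σ√T = 0.5147·√2.1764 = 0.759318
d₁ = (ln(S/K) + (r−q+σ²/2)T) / (σ√T) = (ln(23.0/20.74) + (0.0448−0.0089+0.5147²/2)·2.1764) / 0.759318 = (0.103430 + 0.366414) / 0.759318 = 0.618772
d₂ = d₁ − σ√T = 0.618772 − 0.759318 = -0.140546
e^{−rT} = 0.907100
e^{−qT} = 0.980816
N(d₁) = 0.731967,  N(d₂) = 0.444114
Call price V = S·e^{−qT}·N(d₁) − K·e^{−rT}·N(d₂) = 16.512274 − 8.355236 = 8.157038
φ(d₁) = (1/√(2π))·e^{−d₁²/2} = 0.329434
ν = S·e^{−qT}·φ(d₁)·√T = 10.963619

price = 8.157038
ν = 10.963619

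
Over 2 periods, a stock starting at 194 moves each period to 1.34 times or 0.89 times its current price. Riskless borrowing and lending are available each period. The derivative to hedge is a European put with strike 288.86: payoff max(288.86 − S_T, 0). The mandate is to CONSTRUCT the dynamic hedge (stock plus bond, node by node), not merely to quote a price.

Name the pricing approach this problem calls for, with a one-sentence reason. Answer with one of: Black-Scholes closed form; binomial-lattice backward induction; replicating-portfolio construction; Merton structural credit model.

Key observation: the deliverable is the dynamic trading strategy on the 2-step tree (spot 194, moves 1.34 and 0.89), so the valuation must go through the node-by-node replicating-portfolio solve.

framework: replicating-portfolio construction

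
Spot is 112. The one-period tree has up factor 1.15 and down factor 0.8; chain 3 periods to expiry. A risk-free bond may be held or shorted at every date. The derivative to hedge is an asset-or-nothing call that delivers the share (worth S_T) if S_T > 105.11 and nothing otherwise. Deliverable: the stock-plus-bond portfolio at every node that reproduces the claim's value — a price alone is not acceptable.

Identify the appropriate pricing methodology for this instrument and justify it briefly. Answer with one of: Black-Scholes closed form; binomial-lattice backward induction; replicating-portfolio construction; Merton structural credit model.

Key observation: the deliverable is the dynamic trading strategy on the 3-step tree (spot 112, moves 1.15 and 0.8), so the valuation must go through the node-by-node replicating-portfolio solve.

framework: replicating-portfolio construction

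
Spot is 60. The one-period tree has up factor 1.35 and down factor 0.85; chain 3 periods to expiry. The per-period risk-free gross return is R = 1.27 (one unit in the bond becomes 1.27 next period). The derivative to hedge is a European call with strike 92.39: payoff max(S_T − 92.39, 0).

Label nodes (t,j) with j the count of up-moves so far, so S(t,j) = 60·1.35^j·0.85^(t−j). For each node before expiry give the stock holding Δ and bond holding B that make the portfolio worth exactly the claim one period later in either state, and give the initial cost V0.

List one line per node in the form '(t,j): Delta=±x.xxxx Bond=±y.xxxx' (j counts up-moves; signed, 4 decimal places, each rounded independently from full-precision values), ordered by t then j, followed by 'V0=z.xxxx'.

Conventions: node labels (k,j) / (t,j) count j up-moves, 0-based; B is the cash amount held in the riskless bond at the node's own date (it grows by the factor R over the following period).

(0,0): Delta=0.8004 Bond=-31.9497
(1,0): Delta=0.0145 Bond=-0.4936
(1,1): Delta=0.8946 Bond=-48.2108
(2,0): Delta=0.0000 Bond=0.0000
(2,1): Delta=0.0162 Bond=-0.7463
(2,2): Delta=1.0000 Bond=-72.7480
V0=16.0738

The replicating-portfolio and risk-neutral prices coincide; use p* = (1.27−0.85)/(1.35−0.85) = 0.8400 for the latter.
Terminal payoffs: V(3,0)=0.0000, V(3,1)=0.0000, V(3,2)=0.5575, V(3,3)=55.2325
Node (2,0) S=43.3500: V=(p*·0.0000+(1−p*)·0.0000)/1.27=0.0000; Δ=(0.0000−0.0000)/(58.5225−36.8475)=0.0000; B=V−Δ·S=0.0000
Node (2,1) S=68.8500: V=(p*·0.5575+(1−p*)·0.0000)/1.27=0.3687; Δ=(0.5575−0.0000)/(92.9475−58.5225)=0.0162; B=V−Δ·S=-0.7463
Node (2,2) S=109.3500: V=(p*·55.2325+(1−p*)·0.5575)/1.27=36.6020; Δ=(55.2325−0.5575)/(147.6225−92.9475)=1.0000; B=V−Δ·S=-72.7480
Node (1,0) S=51.0000: V=(p*·0.3687+(1−p*)·0.0000)/1.27=0.2439; Δ=(0.3687−0.0000)/(68.8500−43.3500)=0.0145; B=V−Δ·S=-0.4936
Node (1,1) S=81.0000: V=(p*·36.6020+(1−p*)·0.3687)/1.27=24.2556; Δ=(36.6020−0.3687)/(109.3500−68.8500)=0.8946; B=V−Δ·S=-48.2108
Node (0,0) S=60.0000: V=(p*·24.2556+(1−p*)·0.2439)/1.27=16.0738; Δ=(24.2556−0.2439)/(81.0000−51.0000)=0.8004; B=V−Δ·S=-31.9497
As a check, the time-0 holding Δ(0,0)·S0 + B(0,0) comes to 16.0738 — exactly V0.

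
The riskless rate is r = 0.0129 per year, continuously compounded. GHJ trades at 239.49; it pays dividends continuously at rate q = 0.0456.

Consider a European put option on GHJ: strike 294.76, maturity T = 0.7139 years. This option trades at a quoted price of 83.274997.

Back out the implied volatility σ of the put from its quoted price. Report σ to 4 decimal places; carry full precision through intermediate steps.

sigma = 0.5412

At σ = 0.5412 the Black–Scholes value reproduces the quote:
σ√T = 0.5412·√0.7139 = 0.457274
d₁ = (ln(S/K) + (r−q+σ²/2)T) / (σ√T) = (ln(239.49/294.76) + (0.0129−0.0456+0.5412²/2)·0.7139) / 0.457274 = (-0.207650 + 0.081205) / 0.457274 = -0.276518
d₂ = d₁ − σ√T = -0.276518 − 0.457274 = -0.733792
e^{−rT} = 0.990833
e^{−qT} = 0.967970
N(−d₁) = 0.608925,  N(−d₂) = 0.768462
V = K·e^{−rT}·N(−d₂) − S·e^{−qT}·N(−d₁) = 224.435506 − 141.160509 = 83.274997 (the observed quote) — the price is monotone increasing in volatility, hence this σ is the only solution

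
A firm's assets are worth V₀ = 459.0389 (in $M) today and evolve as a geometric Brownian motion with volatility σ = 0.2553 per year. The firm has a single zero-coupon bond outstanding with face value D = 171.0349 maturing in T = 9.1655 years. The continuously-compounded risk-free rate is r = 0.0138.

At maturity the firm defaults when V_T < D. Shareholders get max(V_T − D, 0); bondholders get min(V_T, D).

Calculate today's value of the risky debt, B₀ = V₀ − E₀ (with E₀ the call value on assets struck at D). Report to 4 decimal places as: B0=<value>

Apply the equity-as-call identities (strike 171.0349, horizon 9.1655 years):
d₁ = [ln(V₀/D) + (r + σ²/2)T] / (σ√T)
   = [ln(459.0389/171.0349) + (0.0138 + 0.5·0.2553²)·9.1655] / (0.2553·√9.1655)
   = [0.987267 + 0.425179] / 0.772910 = 1.827439
d₂ = d₁ − σ√T = 1.827439 − 0.772910 = 1.054529
N(d₁) = 0.966183,  N(d₂) = 0.854180,  e^(−rT) = 0.881188
E₀ = V₀·N(d₁) − D·e^(−rT)·N(d₂)
   = 459.0389·0.966183 − 171.0349·0.881188·0.854180 = 314.778838
B₀ = V₀ − E₀ = 459.0389 − 314.778838 = 144.260062

B0=144.2601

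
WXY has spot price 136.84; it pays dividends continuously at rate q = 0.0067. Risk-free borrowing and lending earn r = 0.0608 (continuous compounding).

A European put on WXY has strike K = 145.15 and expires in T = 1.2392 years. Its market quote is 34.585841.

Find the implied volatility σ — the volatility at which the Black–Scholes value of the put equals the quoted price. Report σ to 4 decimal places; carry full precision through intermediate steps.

At σ = 0.5960 the Black–Scholes value reproduces the quote:
σ√T = 0.596·√1.2392 = 0.663463
d₁ = (ln(S/K) + (r−q+σ²/2)T) / (σ√T) = (ln(136.84/145.15) + (0.0608−0.0067+0.596²/2)·1.2392) / 0.663463 = (-0.058955 + 0.287133) / 0.663463 = 0.343918
d₂ = d₁ − σ√T = 0.343918 − 0.663463 = -0.319545
e^{−rT} = 0.927425
e^{−qT} = 0.991732
N(−d₁) = 0.365454,  N(−d₂) = 0.625343
V = K·e^{−rT}·N(−d₂) − S·e^{−qT}·N(−d₁) = 84.181061 − 49.595220 = 34.585841 (the observed quote) — the price is monotone increasing in volatility, hence this σ is the only solution

sigma = 0.5960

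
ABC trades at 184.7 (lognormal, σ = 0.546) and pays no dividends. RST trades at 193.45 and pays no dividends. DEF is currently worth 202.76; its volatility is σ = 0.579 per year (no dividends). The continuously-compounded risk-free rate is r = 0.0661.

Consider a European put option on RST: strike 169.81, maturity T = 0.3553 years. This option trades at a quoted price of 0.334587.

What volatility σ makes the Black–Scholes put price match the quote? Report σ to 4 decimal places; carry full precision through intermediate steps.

sigma = 0.1555

At σ = 0.1555 the Black–Scholes value reproduces the quote:
σ√T = 0.1555·√0.3553 = 0.092689
d₁ = (ln(S/K) + (r+σ²/2)T) / (σ√T) = (ln(193.45/169.81) + (0.0661+0.1555²/2)·0.3553) / 0.092689 = (0.130339 + 0.027781) / 0.092689 = 1.705919
d₂ = d₁ − σ√T = 1.705919 − 0.092689 = 1.613230
e^{−rT} = 0.976788
N(−d₁) = 0.044012,  N(−d₂) = 0.053347
V = K·e^{−rT}·N(−d₂) − S·N(−d₁) = 8.848625 − 8.514038 = 0.334587 (the quoted price), and the Black–Scholes price is strictly increasing in σ, so σ is unique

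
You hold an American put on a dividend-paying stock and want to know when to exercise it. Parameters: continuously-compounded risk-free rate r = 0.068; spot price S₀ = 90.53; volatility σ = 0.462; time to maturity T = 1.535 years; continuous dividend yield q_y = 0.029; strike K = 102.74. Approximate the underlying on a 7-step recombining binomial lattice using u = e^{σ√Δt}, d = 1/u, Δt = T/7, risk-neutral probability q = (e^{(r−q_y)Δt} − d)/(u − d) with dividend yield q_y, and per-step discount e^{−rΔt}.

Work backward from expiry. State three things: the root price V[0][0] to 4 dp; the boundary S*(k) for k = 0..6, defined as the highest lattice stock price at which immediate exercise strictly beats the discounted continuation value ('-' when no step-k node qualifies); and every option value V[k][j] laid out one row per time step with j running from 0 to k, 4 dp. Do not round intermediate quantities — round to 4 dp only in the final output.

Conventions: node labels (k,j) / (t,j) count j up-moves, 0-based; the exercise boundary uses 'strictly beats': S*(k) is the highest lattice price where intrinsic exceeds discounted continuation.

price = 24.7266
boundary = - - 58.7324 47.3064 58.7324 47.3064 58.7324
tree:
24.7266
33.5564 15.3984
44.0076 22.6536 7.5752
55.4336 32.2329 12.3991 2.2876
64.6367 44.0076 19.7696 4.3468 0.0000
72.0494 55.4336 30.3627 8.2596 0.0000 0.0000
78.0201 64.6367 44.0076 15.6945 0.0000 0.0000 0.0000
82.8291 72.0494 55.4336 29.8220 0.0000 0.0000 0.0000 0.0000

params: Δt=0.21929 u=1.24153 d=0.80546 q=0.46582 e^(-rΔt)=0.98520
t_7 payoffs: 82.8291 72.0494 55.4336 29.8220 0.0000 0.0000 0.0000 0.0000
t_6: node(6,0) S=24.7199 payoff=78.0201 vs cont=76.6561 → 78.0201 [stop]  node(6,1) S=38.1033 payoff=64.6367 vs cont=63.3576 → 64.6367 [stop]  node(6,2) S=58.7324 payoff=44.0076 vs cont=42.8593 → 44.0076 [stop]  node(6,3) S=90.5300 payoff=12.2100 vs cont=15.6945 → 15.6945 [wait]  node(6,4) S=139.5428 payoff=0.0000 vs cont=0.0000 → 0.0000 [wait]  node(6,5) S=215.0911 payoff=0.0000 vs cont=0.0000 → 0.0000 [wait]  node(6,6) S=331.5412 payoff=0.0000 vs cont=0.0000 → 0.0000 [wait]  ⇒ S*(6)=58.7324
t_5: node(5,0) S=30.6906 payoff=72.0494 vs cont=70.7233 → 72.0494 [stop]  node(5,1) S=47.3064 payoff=55.4336 vs cont=54.2128 → 55.4336 [stop]  node(5,2) S=72.9180 payoff=29.8220 vs cont=30.3627 → 30.3627 [wait]  node(5,3) S=112.3958 payoff=0.0000 vs cont=8.2596 → 8.2596 [wait]  node(5,4) S=173.2467 payoff=0.0000 vs cont=0.0000 → 0.0000 [wait]  node(5,5) S=267.0423 payoff=0.0000 vs cont=0.0000 → 0.0000 [wait]  ⇒ S*(5)=47.3064
t_4: node(4,0) S=38.1033 payoff=64.6367 vs cont=63.3576 → 64.6367 [stop]  node(4,1) S=58.7324 payoff=44.0076 vs cont=43.1075 → 44.0076 [stop]  node(4,2) S=90.5300 payoff=12.2100 vs cont=19.7696 → 19.7696 [wait]  node(4,3) S=139.5428 payoff=0.0000 vs cont=4.3468 → 4.3468 [wait]  node(4,4) S=215.0911 payoff=0.0000 vs cont=0.0000 → 0.0000 [wait]  ⇒ S*(4)=58.7324
t_3: node(3,0) S=47.3064 payoff=55.4336 vs cont=54.2128 → 55.4336 [stop]  node(3,1) S=72.9180 payoff=29.8220 vs cont=32.2329 → 32.2329 [wait]  node(3,2) S=112.3958 payoff=0.0000 vs cont=12.3991 → 12.3991 [wait]  node(3,3) S=173.2467 payoff=0.0000 vs cont=2.2876 → 2.2876 [wait]  ⇒ S*(3)=47.3064
t_2: node(2,0) S=58.7324 payoff=44.0076 vs cont=43.9657 → 44.0076 [stop]  node(2,1) S=90.5300 payoff=12.2100 vs cont=22.6536 → 22.6536 [wait]  node(2,2) S=139.5428 payoff=0.0000 vs cont=7.5752 → 7.5752 [wait]  ⇒ S*(2)=58.7324
t_1: node(1,0) S=72.9180 payoff=29.8220 vs cont=33.5564 → 33.5564 [wait]  node(1,1) S=112.3958 payoff=0.0000 vs cont=15.3984 → 15.3984 [wait]  ⇒ S*(1)=-
t_0: node(0,0) S=90.5300 payoff=12.2100 vs cont=24.7266 → 24.7266 [wait]  ⇒ S*(0)=-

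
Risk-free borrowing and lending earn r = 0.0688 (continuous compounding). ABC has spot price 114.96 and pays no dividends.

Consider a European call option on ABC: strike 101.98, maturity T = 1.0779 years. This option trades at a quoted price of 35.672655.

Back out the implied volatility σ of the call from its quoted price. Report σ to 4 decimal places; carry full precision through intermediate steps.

At σ = 0.5672 the Black–Scholes value reproduces the quote:
σ√T = 0.5672·√1.0779 = 0.588878
d₁ = (ln(S/K) + (r+σ²/2)T) / (σ√T) = (ln(114.96/101.98) + (0.0688+0.5672²/2)·1.0779) / 0.588878 = (0.119808 + 0.247548) / 0.588878 = 0.623823
d₂ = d₁ − σ√T = 0.623823 − 0.588878 = 0.034945
e^{−rT} = 0.928524
N(d₁) = 0.733628,  N(d₂) = 0.513938
V = S·N(d₁) − K·e^{−rT}·N(d₂) = 84.337888 − 48.665233 = 35.672655 (the quoted price), and the Black–Scholes price is strictly increasing in σ, so σ is unique

sigma = 0.5672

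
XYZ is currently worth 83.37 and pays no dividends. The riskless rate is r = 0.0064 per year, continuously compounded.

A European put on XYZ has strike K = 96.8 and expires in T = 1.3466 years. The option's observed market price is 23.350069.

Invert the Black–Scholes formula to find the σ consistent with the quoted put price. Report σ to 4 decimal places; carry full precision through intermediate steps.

sigma = 0.3963

At σ = 0.3963 the Black–Scholes value reproduces the quote:
σ√T = 0.3963·√1.3466 = 0.459879
d₁ = (ln(S/K) + (r+σ²/2)T) / (σ√T) = (ln(83.37/96.8) + (0.0064+0.3963²/2)·1.3466) / 0.459879 = (-0.149358 + 0.114362) / 0.459879 = -0.076098
d₂ = d₁ − σ√T = -0.076098 − 0.459879 = -0.535977
e^{−rT} = 0.991419
N(−d₁) = 0.530330,  N(−d₂) = 0.704013
V = K·e^{−rT}·N(−d₂) − S·N(−d₁) = 67.563642 − 44.213573 = 23.350069 (the quoted price), and the Black–Scholes price is strictly increasing in σ, so σ is unique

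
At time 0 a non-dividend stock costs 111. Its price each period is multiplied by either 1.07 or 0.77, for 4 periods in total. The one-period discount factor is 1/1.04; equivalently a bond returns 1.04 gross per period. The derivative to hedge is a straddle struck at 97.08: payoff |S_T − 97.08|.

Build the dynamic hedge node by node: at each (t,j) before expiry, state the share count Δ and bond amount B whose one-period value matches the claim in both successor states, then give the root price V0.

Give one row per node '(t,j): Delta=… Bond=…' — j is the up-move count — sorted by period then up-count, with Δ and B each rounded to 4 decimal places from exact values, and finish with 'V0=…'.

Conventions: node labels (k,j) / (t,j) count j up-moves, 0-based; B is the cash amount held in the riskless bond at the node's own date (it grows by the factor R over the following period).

Since d<R<u, set p* = (R−d)/(u−d) = 0.9000; price each node as the discounted p*-expectation of its children.
Terminal payoffs: V(4,0)=58.0601, V(4,1)=42.8576, V(4,2)=21.7320, V(4,3)=7.6244, V(4,4)=48.4184
  t=3,j=0: stock 50.6752 → up 54.2224 (V=42.8576), down 39.0199 (V=58.0601). Price 42.6710; hedge Δ=-1.0000, bond B=93.3462.
  t=3,j=1: stock 70.4187 → up 75.3480 (V=21.7320), down 54.2224 (V=42.8576). Price 22.9274; hedge Δ=-1.0000, bond B=93.3462.
  t=3,j=2: stock 97.8546 → up 104.7044 (V=7.6244), down 75.3480 (V=21.7320). Price 8.6877; hedge Δ=-0.4806, bond B=55.7128.
  t=3,j=3: stock 135.9798 → up 145.4984 (V=48.4184), down 104.7044 (V=7.6244). Price 42.6336; hedge Δ=1.0000, bond B=-93.3462.
  t=2,j=0: stock 65.8119 → up 70.4187 (V=22.9274), down 50.6752 (V=42.6710). Price 23.9440; hedge Δ=-1.0000, bond B=89.7559.
  t=2,j=1: stock 91.4529 → up 97.8546 (V=8.6877), down 70.4187 (V=22.9274). Price 9.7227; hedge Δ=-0.5190, bond B=57.1886.
  t=2,j=2: stock 127.0839 → up 135.9798 (V=42.6336), down 97.8546 (V=8.6877). Price 37.7298; hedge Δ=0.8904, bond B=-75.4233.
  t=1,j=0: stock 85.4700 → up 91.4529 (V=9.7227), down 65.8119 (V=23.9440). Price 10.7162; hedge Δ=-0.5546, bond B=58.1205.
  t=1,j=1: stock 118.7700 → up 127.0839 (V=37.7298), down 91.4529 (V=9.7227). Price 33.5857; hedge Δ=0.7860, bond B=-59.7713.
  t=0,j=0: stock 111.0000 → up 118.7700 (V=33.5857), down 85.4700 (V=10.7162). Price 30.0949; hedge Δ=0.6868, bond B=-46.1366.
Verification: the root portfolio costs Δ(0,0)·S0 + B(0,0) = 30.0949, matching V0.

(0,0): Delta=0.6868 Bond=-46.1366
(1,0): Delta=-0.5546 Bond=58.1205
(1,1): Delta=0.7860 Bond=-59.7713
(2,0): Delta=-1.0000 Bond=89.7559
(2,1): Delta=-0.5190 Bond=57.1886
(2,2): Delta=0.8904 Bond=-75.4233
(3,0): Delta=-1.0000 Bond=93.3462
(3,1): Delta=-1.0000 Bond=93.3462
(3,2): Delta=-0.4806 Bond=55.7128
(3,3): Delta=1.0000 Bond=-93.3462
V0=30.0949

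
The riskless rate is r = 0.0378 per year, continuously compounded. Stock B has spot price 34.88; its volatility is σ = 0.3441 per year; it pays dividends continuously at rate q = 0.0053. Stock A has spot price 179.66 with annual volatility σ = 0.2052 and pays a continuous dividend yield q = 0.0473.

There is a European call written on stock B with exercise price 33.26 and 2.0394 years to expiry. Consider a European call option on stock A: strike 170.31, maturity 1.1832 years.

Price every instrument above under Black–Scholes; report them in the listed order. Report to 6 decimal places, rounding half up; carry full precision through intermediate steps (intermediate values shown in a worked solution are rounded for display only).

[stock B call K=33.26]
σ√T = 0.3441·√2.0394 = 0.491401
d₁ = (ln(S/K) + (r−q+σ²/2)T) / (σ√T) = (ln(34.88/33.26) + (0.0378−0.0053+0.3441²/2)·2.0394) / 0.491401 = (0.047558 + 0.187018) / 0.491401 = 0.477362
d₂ = d₁ − σ√T = 0.477362 − 0.491401 = -0.014039
e^{−rT} = 0.925807
e^{−qT} = 0.989249
N(d₁) = 0.683448,  N(d₂) = 0.494399
price = S·e^{−qT}·N(d₁) − K·e^{−rT}·N(d₂) = 23.582378 − 15.223719 = 8.358659
[stock A call K=170.31]
σ√T = 0.2052·√1.1832 = 0.223206
d₁ = (ln(S/K) + (r−q+σ²/2)T) / (σ√T) = (ln(179.66/170.31) + (0.0378−0.0473+0.2052²/2)·1.1832) / 0.223206 = (0.053446 + 0.013670) / 0.223206 = 0.300690
d₂ = d₁ − σ√T = 0.300690 − 0.223206 = 0.077484
e^{−rT} = 0.956260
e^{−qT} = 0.945572
N(d₁) = 0.618175,  N(d₂) = 0.530881
price = S·e^{−qT}·N(d₁) − K·e^{−rT}·N(d₂) = 105.016414 − 86.459627 = 18.556787

price(stock B call K=33.26) = 8.358659
price(stock A call K=170.31) = 18.556787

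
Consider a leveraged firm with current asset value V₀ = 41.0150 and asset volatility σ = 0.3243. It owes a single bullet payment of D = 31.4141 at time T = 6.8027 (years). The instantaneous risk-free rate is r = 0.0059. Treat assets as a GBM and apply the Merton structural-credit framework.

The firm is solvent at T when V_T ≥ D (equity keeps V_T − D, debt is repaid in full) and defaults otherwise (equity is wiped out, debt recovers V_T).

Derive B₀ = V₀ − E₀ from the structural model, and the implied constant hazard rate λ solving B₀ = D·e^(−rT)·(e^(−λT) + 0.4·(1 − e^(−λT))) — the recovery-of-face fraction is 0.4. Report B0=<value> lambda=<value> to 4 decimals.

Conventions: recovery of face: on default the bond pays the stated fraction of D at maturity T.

B0=23.2256 lambda=0.0712

Apply the equity-as-call identities (strike 31.4141, horizon 6.8027 years):
d₁ = [ln(V₀/D) + (r + σ²/2)T] / (σ√T)
   = [ln(41.0150/31.4141) + (0.0059 + 0.5·0.3243²)·6.8027] / (0.3243·√6.8027)
   = [0.266681 + 0.397858] / 0.845839 = 0.785656
d₂ = d₁ − σ√T = 0.785656 − 0.845839 = -0.060183
N(d₁) = 0.783966,  N(d₂) = 0.476005,  e^(−rT) = 0.960659
E₀ = V₀·N(d₁) − D·e^(−rT)·N(d₂)
   = 41.0150·0.783966 − 31.4141·0.960659·0.476005 = 17.789354
B₀ = V₀ − E₀ = 41.0150 − 17.789354 = 23.225646
e^(−λT) = (B₀·e^(rT)/D − 0.4)/(1 − 0.4) = (23.2256·1.040952/31.4141 − 0.4)/0.6 = 0.61602385
λ = −ln(0.61602385)/6.8027 = 0.071217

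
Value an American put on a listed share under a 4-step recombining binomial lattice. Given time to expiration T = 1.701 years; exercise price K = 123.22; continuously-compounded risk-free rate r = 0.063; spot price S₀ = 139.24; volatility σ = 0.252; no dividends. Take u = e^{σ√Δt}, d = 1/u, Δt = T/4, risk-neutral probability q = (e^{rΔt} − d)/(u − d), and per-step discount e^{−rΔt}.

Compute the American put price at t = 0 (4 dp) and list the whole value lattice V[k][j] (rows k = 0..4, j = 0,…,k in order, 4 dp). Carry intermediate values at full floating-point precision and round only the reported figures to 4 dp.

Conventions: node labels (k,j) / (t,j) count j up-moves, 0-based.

price = 6.7423
tree:
6.7423
12.6805 2.0475
22.9833 4.5844 0.0000
38.1731 10.2648 0.0000 0.0000
51.0611 22.9833 0.0000 0.0000 0.0000

Δt=0.42525, u=1.17861, d=0.84846, q=0.54125, disc=e^(-rΔt)=0.97356
k=4 terminal: V=max(K-S,0) → 51.0611 22.9833 0.0000 0.0000 0.0000
k=3: j=0 S=85.0469 intr=38.1731 cont=34.9158 V=38.1731[EX]; j=1 S=118.1396 intr=5.0804 cont=10.2648 V=10.2648[hold]; j=2 S=164.1091 intr=0.0000 cont=0.0000 V=0.0000[hold]; j=3 S=227.9658 intr=0.0000 cont=0.0000 V=0.0000[hold]
k=2: j=0 S=100.2367 intr=22.9833 cont=22.4578 V=22.9833[EX]; j=1 S=139.2400 intr=0.0000 cont=4.5844 V=4.5844[hold]; j=2 S=193.4199 intr=0.0000 cont=0.0000 V=0.0000[hold]
k=1: j=0 S=118.1396 intr=5.0804 cont=12.6805 V=12.6805[hold]; j=1 S=164.1091 intr=0.0000 cont=2.0475 V=2.0475[hold]
k=0: j=0 S=139.2400 intr=0.0000 cont=6.7423 V=6.7423[hold]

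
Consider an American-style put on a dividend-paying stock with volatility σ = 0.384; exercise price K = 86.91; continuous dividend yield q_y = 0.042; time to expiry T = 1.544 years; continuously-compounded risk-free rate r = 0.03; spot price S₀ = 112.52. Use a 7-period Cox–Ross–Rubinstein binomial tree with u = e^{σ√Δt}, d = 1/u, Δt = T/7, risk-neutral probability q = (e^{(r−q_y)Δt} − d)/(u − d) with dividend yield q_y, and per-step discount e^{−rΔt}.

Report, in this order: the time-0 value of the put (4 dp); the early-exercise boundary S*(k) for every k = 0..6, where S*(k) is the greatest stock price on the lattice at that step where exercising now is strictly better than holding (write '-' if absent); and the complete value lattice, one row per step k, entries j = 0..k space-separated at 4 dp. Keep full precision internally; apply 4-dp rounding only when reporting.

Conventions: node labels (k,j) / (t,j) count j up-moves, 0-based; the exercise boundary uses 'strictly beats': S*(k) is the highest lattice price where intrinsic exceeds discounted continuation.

params: Δt=0.22057 u=1.19763 d=0.83498 q=0.44775 e^(-rΔt)=0.99340
t_7 payoffs: 55.0704 41.2418 21.4071 0.0000 0.0000 0.0000 0.0000 0.0000
t_6: node(6,0) S=38.1321 payoff=48.7779 vs cont=48.5563 → 48.7779 [stop]  node(6,1) S=54.6937 payoff=32.2163 vs cont=32.1475 → 32.2163 [stop]  node(6,2) S=78.4483 payoff=8.4617 vs cont=11.7442 → 11.7442 [wait]  node(6,3) S=112.5200 payoff=0.0000 vs cont=0.0000 → 0.0000 [wait]  node(6,4) S=161.3898 payoff=0.0000 vs cont=0.0000 → 0.0000 [wait]  node(6,5) S=231.4847 payoff=0.0000 vs cont=0.0000 → 0.0000 [wait]  node(6,6) S=332.0234 payoff=0.0000 vs cont=0.0000 → 0.0000 [wait]  ⇒ S*(6)=54.6937
t_5: node(5,0) S=45.6682 payoff=41.2418 vs cont=41.0897 → 41.2418 [stop]  node(5,1) S=65.5029 payoff=21.4071 vs cont=22.8980 → 22.8980 [wait]  node(5,2) S=93.9521 payoff=0.0000 vs cont=6.4430 → 6.4430 [wait]  node(5,3) S=134.7575 payoff=0.0000 vs cont=0.0000 → 0.0000 [wait]  node(5,4) S=193.2855 payoff=0.0000 vs cont=0.0000 → 0.0000 [wait]  node(5,5) S=277.2334 payoff=0.0000 vs cont=0.0000 → 0.0000 [wait]  ⇒ S*(5)=45.6682
t_4: node(4,0) S=54.6937 payoff=32.2163 vs cont=32.8106 → 32.8106 [wait]  node(4,1) S=78.4483 payoff=8.4617 vs cont=15.4279 → 15.4279 [wait]  node(4,2) S=112.5200 payoff=0.0000 vs cont=3.5347 → 3.5347 [wait]  node(4,3) S=161.3898 payoff=0.0000 vs cont=0.0000 → 0.0000 [wait]  node(4,4) S=231.4847 payoff=0.0000 vs cont=0.0000 → 0.0000 [wait]  ⇒ S*(4)=-
t_3: node(3,0) S=65.5029 payoff=21.4071 vs cont=24.8625 → 24.8625 [wait]  node(3,1) S=93.9521 payoff=0.0000 vs cont=10.0361 → 10.0361 [wait]  node(3,2) S=134.7575 payoff=0.0000 vs cont=1.9392 → 1.9392 [wait]  node(3,3) S=193.2855 payoff=0.0000 vs cont=0.0000 → 0.0000 [wait]  ⇒ S*(3)=-
t_2: node(2,0) S=78.4483 payoff=8.4617 vs cont=18.1038 → 18.1038 [wait]  node(2,1) S=112.5200 payoff=0.0000 vs cont=6.3685 → 6.3685 [wait]  node(2,2) S=161.3898 payoff=0.0000 vs cont=1.0639 → 1.0639 [wait]  ⇒ S*(2)=-
t_1: node(1,0) S=93.9521 payoff=0.0000 vs cont=12.7646 → 12.7646 [wait]  node(1,1) S=134.7575 payoff=0.0000 vs cont=3.9670 → 3.9670 [wait]  ⇒ S*(1)=-
t_0: node(0,0) S=112.5200 payoff=0.0000 vs cont=8.7673 → 8.7673 [wait]  ⇒ S*(0)=-

price = 8.7673
boundary = - - - - - 45.6682 54.6937
tree:
8.7673
12.7646 3.9670
18.1038 6.3685 1.0639
24.8625 10.0361 1.9392 0.0000
32.8106 15.4279 3.5347 0.0000 0.0000
41.2418 22.8980 6.4430 0.0000 0.0000 0.0000
48.7779 32.2163 11.7442 0.0000 0.0000 0.0000 0.0000
55.0704 41.2418 21.4071 0.0000 0.0000 0.0000 0.0000 0.0000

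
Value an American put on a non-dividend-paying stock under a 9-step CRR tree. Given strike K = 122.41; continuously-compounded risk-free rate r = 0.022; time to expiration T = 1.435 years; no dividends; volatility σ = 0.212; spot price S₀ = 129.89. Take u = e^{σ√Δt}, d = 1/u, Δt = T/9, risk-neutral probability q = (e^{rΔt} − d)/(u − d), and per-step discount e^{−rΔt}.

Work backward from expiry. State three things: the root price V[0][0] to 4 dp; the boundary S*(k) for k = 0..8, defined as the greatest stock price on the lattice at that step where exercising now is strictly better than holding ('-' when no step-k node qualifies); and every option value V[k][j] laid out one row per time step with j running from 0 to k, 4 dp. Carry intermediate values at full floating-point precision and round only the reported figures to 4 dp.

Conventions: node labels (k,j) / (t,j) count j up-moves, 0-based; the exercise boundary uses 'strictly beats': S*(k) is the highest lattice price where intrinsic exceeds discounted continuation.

Δt=0.15944  u=1.08834  d=0.91883  q=0.49958  discount=0.99650
step 9 (expiry): payoffs max(K−S,0) = 61.7785 50.5931 37.3442 21.6512 3.0630 0.0000 0.0000 0.0000 0.0000 0.0000
step 8: (k=8,j=0): S=65.9876, K−S=56.4224, hold=55.9938 ⇒ V=56.4224 exercise | (k=8,j=1): S=78.1611, K−S=44.2489, hold=43.8203 ⇒ V=44.2489 exercise | (k=8,j=2): S=92.5804, K−S=29.8296, hold=29.4010 ⇒ V=29.8296 exercise | (k=8,j=3): S=109.6598, K−S=12.7502, hold=12.3216 ⇒ V=12.7502 exercise | (k=8,j=4): S=129.8900, K−S=0.0000, hold=1.5274 ⇒ V=1.5274 continue | (k=8,j=5): S=153.8523, K−S=0.0000, hold=0.0000 ⇒ V=0.0000 continue | (k=8,j=6): S=182.2353, K−S=0.0000, hold=0.0000 ⇒ V=0.0000 continue | (k=8,j=7): S=215.8543, K−S=0.0000, hold=0.0000 ⇒ V=0.0000 continue | (k=8,j=8): S=255.6755, K−S=0.0000, hold=0.0000 ⇒ V=0.0000 continue  boundary S*=109.6598
step 7: (k=7,j=0): S=71.8169, K−S=50.5931, hold=50.1645 ⇒ V=50.5931 exercise | (k=7,j=1): S=85.0658, K−S=37.3442, hold=36.9156 ⇒ V=37.3442 exercise | (k=7,j=2): S=100.7588, K−S=21.6512, hold=21.2225 ⇒ V=21.6512 exercise | (k=7,j=3): S=119.3470, K−S=3.0630, hold=7.1185 ⇒ V=7.1185 continue | (k=7,j=4): S=141.3643, K−S=0.0000, hold=0.7617 ⇒ V=0.7617 continue | (k=7,j=5): S=167.4435, K−S=0.0000, hold=0.0000 ⇒ V=0.0000 continue | (k=7,j=6): S=198.3337, K−S=0.0000, hold=0.0000 ⇒ V=0.0000 continue | (k=7,j=7): S=234.9227, K−S=0.0000, hold=0.0000 ⇒ V=0.0000 continue  boundary S*=100.7588
step 6: (k=6,j=0): S=78.1611, K−S=44.2489, hold=43.8203 ⇒ V=44.2489 exercise | (k=6,j=1): S=92.5804, K−S=29.8296, hold=29.4010 ⇒ V=29.8296 exercise | (k=6,j=2): S=109.6598, K−S=12.7502, hold=14.3406 ⇒ V=14.3406 continue | (k=6,j=3): S=129.8900, K−S=0.0000, hold=3.9290 ⇒ V=3.9290 continue | (k=6,j=4): S=153.8523, K−S=0.0000, hold=0.3798 ⇒ V=0.3798 continue | (k=6,j=5): S=182.2353, K−S=0.0000, hold=0.0000 ⇒ V=0.0000 continue | (k=6,j=6): S=215.8543, K−S=0.0000, hold=0.0000 ⇒ V=0.0000 continue  boundary S*=92.5804
step 5: (k=5,j=0): S=85.0658, K−S=37.3442, hold=36.9156 ⇒ V=37.3442 exercise | (k=5,j=1): S=100.7588, K−S=21.6512, hold=22.0142 ⇒ V=22.0142 continue | (k=5,j=2): S=119.3470, K−S=3.0630, hold=9.1071 ⇒ V=9.1071 continue | (k=5,j=3): S=141.3643, K−S=0.0000, hold=2.1483 ⇒ V=2.1483 continue | (k=5,j=4): S=167.4435, K−S=0.0000, hold=0.1894 ⇒ V=0.1894 continue | (k=5,j=5): S=198.3337, K−S=0.0000, hold=0.0000 ⇒ V=0.0000 continue  boundary S*=85.0658
step 4: (k=4,j=0): S=92.5804, K−S=29.8296, hold=29.5817 ⇒ V=29.8296 exercise | (k=4,j=1): S=109.6598, K−S=12.7502, hold=15.5116 ⇒ V=15.5116 continue | (k=4,j=2): S=129.8900, K−S=0.0000, hold=5.6109 ⇒ V=5.6109 continue | (k=4,j=3): S=153.8523, K−S=0.0000, hold=1.1656 ⇒ V=1.1656 continue | (k=4,j=4): S=182.2353, K−S=0.0000, hold=0.0945 ⇒ V=0.0945 continue  boundary S*=92.5804
step 3: (k=3,j=0): S=100.7588, K−S=21.6512, hold=22.5972 ⇒ V=22.5972 continue | (k=3,j=1): S=119.3470, K−S=3.0630, hold=10.5284 ⇒ V=10.5284 continue | (k=3,j=2): S=141.3643, K−S=0.0000, hold=3.3783 ⇒ V=3.3783 continue | (k=3,j=3): S=167.4435, K−S=0.0000, hold=0.6283 ⇒ V=0.6283 continue  boundary S*=-
step 2: (k=2,j=0): S=109.6598, K−S=12.7502, hold=16.5099 ⇒ V=16.5099 continue | (k=2,j=1): S=129.8900, K−S=0.0000, hold=6.9320 ⇒ V=6.9320 continue | (k=2,j=2): S=153.8523, K−S=0.0000, hold=1.9974 ⇒ V=1.9974 continue  boundary S*=-
step 1: (k=1,j=0): S=119.3470, K−S=3.0630, hold=11.6839 ⇒ V=11.6839 continue | (k=1,j=1): S=141.3643, K−S=0.0000, hold=4.4511 ⇒ V=4.4511 continue  boundary S*=-
step 0: (k=0,j=0): S=129.8900, K−S=0.0000, hold=8.0423 ⇒ V=8.0423 continue  boundary S*=-

price = 8.0423
boundary = - - - - 92.5804 85.0658 92.5804 100.7588 109.6598
tree:
8.0423
11.6839 4.4511
16.5099 6.9320 1.9974
22.5972 10.5284 3.3783 0.6283
29.8296 15.5116 5.6109 1.1656 0.0945
37.3442 22.0142 9.1071 2.1483 0.1894 0.0000
44.2489 29.8296 14.3406 3.9290 0.3798 0.0000 0.0000
50.5931 37.3442 21.6512 7.1185 0.7617 0.0000 0.0000 0.0000
56.4224 44.2489 29.8296 12.7502 1.5274 0.0000 0.0000 0.0000 0.0000
61.7785 50.5931 37.3442 21.6512 3.0630 0.0000 0.0000 0.0000 0.0000 0.0000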